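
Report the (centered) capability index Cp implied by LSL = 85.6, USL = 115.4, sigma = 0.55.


Cp = (USL - LSL) / (6 * sigma)
= (115.4 - 85.6) / (6 * 0.55)
= 29.8000 / 3.3000
= 9.0303

9.0303


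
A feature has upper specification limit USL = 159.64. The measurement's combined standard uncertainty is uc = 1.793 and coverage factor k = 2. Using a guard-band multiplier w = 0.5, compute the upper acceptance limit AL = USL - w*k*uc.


U = k * uc = 2 * 1.793 = 3.586
guard band g = w * U = 0.5 * 3.586 = 1.793
AL = USL - g = 159.64 - 1.793
AL = 157.8470

157.8470


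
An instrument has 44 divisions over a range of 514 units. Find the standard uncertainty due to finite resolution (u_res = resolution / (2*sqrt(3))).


resolution = range / divisions
resolution = 514 / 44 = 11.681818
u_res = resolution / (2*sqrt(3))
u_res = 11.681818 / 3.4641016
u_res = 3.3723

3.3723


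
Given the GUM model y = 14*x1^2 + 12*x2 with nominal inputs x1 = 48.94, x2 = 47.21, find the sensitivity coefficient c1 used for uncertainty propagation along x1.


y = 14*x1^2 + 12*x2
dy/dx1 = 2*14*x1
Evaluate at x1 = 48.94: c1 = 28 * 48.94
c1 = 1370.3200

1370.3200


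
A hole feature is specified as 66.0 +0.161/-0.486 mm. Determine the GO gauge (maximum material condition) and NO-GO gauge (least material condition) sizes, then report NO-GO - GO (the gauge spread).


GO = nominal - lower_tol (smallest hole = maximum material condition)
GO = 66.0 - 0.486 = 65.514
NO-GO = nominal + upper_tol (largest hole = least material condition)
NO-GO = 66.0 + 0.161 = 66.161
spread = NO-GO - GO = 66.161 - 65.514 = 0.6470

0.6470


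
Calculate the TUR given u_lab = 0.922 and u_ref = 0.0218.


TUR = u_lab / u_ref
= 0.922 / 0.0218
= 42.2936

42.2936


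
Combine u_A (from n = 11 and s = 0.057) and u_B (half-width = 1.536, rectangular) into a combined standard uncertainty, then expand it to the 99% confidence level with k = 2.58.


u_A = s / sqrt(n) = 0.057 / sqrt(11) = 0.017186147
u_B = half_width / sqrt(3) = 1.536 / sqrt(3) = 0.88681001
uc = sqrt(u_A^2 + u_B^2) = sqrt(0.017186147^2 + 0.88681001^2) = 0.88697653
U = k * uc = 2.58 * 0.88697653
U = 2.2884

2.2884


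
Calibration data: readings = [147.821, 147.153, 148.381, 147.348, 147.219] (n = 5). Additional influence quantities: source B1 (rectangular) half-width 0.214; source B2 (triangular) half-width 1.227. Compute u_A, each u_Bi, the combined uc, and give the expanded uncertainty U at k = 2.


mean = (147.821 + 147.153 + 148.381 + 147.348 + 147.219) / 5 = 147.5844
s = sqrt(sum((x - mean)^2)/(n-1)) = 0.51625071
u_A = s / sqrt(n) = 0.51625071 / sqrt(5) = 0.23087434
u_B1 = 0.214 / sqrt(3) = 0.12355296
u_B2 = 1.227 / sqrt(6) = 0.50092065
uc = sqrt(0.23087434^2 + 0.12355296^2 + 0.50092065^2) = 0.56523428
U = k * uc = 2 * 0.56523428
U = 1.1305

1.1305


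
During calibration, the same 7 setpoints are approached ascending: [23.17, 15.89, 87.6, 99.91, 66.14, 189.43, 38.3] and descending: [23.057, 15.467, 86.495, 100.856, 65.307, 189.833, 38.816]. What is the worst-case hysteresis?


|23.17 - 23.057| = 0.1130
|15.89 - 15.467| = 0.4230
|87.6 - 86.495| = 1.1050
|99.91 - 100.856| = 0.9460
|66.14 - 65.307| = 0.8330
|189.43 - 189.833| = 0.4030
|38.3 - 38.816| = 0.5160
hysteresis = max(diffs) = 1.1050

1.1050


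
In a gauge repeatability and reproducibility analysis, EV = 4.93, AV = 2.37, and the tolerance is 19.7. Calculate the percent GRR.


GRR = sqrt(EV^2 + AV^2) = sqrt(4.93^2 + 2.37^2) = 5.4700823
%GRR = GRR / tol * 100 = 5.4700823 / 19.7 * 100
%GRR = 27.7669

27.7669


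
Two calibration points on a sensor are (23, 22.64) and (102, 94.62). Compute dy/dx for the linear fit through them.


slope = (y2 - y1) / (x2 - x1)
= (94.62 - 22.64) / (102 - 23)
= 71.9800 / 79
= 0.9111

0.9111


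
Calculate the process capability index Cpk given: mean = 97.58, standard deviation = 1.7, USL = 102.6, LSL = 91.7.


Cpu = (USL - mean) / (3*sigma) = (102.6 - 97.58) / (3*1.7) = 0.9843
Cpl = (mean - LSL) / (3*sigma) = (97.58 - 91.7) / (3*1.7) = 1.1529
Cpk = min(Cpu, Cpl) = 0.9843

0.9843


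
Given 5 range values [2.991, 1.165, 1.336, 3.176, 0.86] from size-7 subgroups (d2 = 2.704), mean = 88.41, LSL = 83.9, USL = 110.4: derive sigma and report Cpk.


R_bar = (2.991 + 1.165 + 1.336 + 3.176 + 0.86) / 5 = 1.9056
sigma = R_bar / d2 = 1.9056 / 2.704 = 0.70473373
Cp = (USL - LSL)/(6*sigma) = (110.4 - 83.9)/(6*0.70473373) = 6.2671
Cpu = (110.4 - 88.41)/(3*0.70473373) = 10.4011
Cpl = (88.41 - 83.9)/(3*0.70473373) = 2.1332
Cpk = min(Cpu, Cpl) = 2.1332

2.1332


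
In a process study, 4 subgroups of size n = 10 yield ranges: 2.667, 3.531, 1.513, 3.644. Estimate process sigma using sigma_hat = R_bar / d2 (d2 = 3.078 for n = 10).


R_bar = (2.667 + 3.531 + 1.513 + 3.644) / 4
R_bar = 11.355 / 4 = 2.83875
sigma_hat = R_bar / d2 = 2.83875 / 3.078 = 0.9223

0.9223


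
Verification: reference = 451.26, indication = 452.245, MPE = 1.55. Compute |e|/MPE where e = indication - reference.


e = indication - reference = 452.245 - 451.26 = 0.9850
|e| = 0.9850
ratio = |e| / MPE = 0.9850 / 1.55
ratio = 0.6355

0.6355


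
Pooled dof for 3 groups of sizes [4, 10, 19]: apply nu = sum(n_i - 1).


nu = sum_i (n_i - 1)
nu = ((4 - 1) + (10 - 1) + (19 - 1))
nu = 3 + 9 + 18
nu = 30

30


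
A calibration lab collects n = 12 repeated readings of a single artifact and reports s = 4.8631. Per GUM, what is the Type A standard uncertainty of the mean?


u_A = s / sqrt(n)
u_A = 4.8631 / sqrt(12)
u_A = 4.8631 / 3.4641016
u_A = 1.4039

1.4039


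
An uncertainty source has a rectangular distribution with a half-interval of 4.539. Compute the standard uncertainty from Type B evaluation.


u_B = half_width / sqrt(3)
u_B = 4.539 / 1.7320508
u_B = 2.6206

2.6206


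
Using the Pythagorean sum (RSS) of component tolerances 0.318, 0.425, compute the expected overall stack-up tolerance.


RSS = sqrt(0.318^2 + 0.425^2)
= sqrt(0.281749)
= 0.5308

0.5308


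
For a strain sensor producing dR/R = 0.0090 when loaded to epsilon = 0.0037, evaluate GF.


GF = (dR/R) / epsilon
= 0.0090 / 0.0037
= 2.4324

2.4324


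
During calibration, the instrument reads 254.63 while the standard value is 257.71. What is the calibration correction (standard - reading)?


Correction = standard - reading
= 257.71 - 254.63
= 3.0800

3.0800


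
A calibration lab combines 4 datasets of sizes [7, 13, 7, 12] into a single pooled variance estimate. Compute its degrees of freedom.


nu = sum_i (n_i - 1)
nu = ((7 - 1) + (13 - 1) + (7 - 1) + (12 - 1))
nu = 6 + 12 + 6 + 11
nu = 35

35


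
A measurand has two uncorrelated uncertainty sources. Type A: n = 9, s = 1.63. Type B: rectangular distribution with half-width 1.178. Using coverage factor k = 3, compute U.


u_A = s / sqrt(n) = 1.63 / sqrt(9) = 0.54333333
u_B = half_width / sqrt(3) = 1.178 / sqrt(3) = 0.68011862
uc = sqrt(u_A^2 + u_B^2) = sqrt(0.54333333^2 + 0.68011862^2) = 0.87050126
U = k * uc = 3 * 0.87050126
U = 2.6115

2.6115


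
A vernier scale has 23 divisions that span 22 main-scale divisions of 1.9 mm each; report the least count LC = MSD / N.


LC = MSD / n_div
= 1.9 / 23
= 0.0826

0.0826


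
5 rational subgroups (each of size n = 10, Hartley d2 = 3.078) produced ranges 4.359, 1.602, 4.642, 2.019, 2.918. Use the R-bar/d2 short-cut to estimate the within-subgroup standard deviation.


R_bar = (4.359 + 1.602 + 4.642 + 2.019 + 2.918) / 5
R_bar = 15.54 / 5 = 3.108
sigma_hat = R_bar / d2 = 3.108 / 3.078 = 1.0097

1.0097


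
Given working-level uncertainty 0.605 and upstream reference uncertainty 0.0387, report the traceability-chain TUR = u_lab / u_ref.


TUR = u_lab / u_ref
= 0.605 / 0.0387
= 15.6331

15.6331


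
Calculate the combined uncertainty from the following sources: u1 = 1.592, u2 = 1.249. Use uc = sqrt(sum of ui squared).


uc = sqrt(1.592^2 + 1.249^2)
uc = sqrt(4.094465)
uc = 2.0235

2.0235


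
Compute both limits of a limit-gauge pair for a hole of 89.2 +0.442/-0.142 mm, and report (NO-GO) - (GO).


GO = nominal - lower_tol (smallest hole = maximum material condition)
GO = 89.2 - 0.142 = 89.058
NO-GO = nominal + upper_tol (largest hole = least material condition)
NO-GO = 89.2 + 0.442 = 89.642
spread = NO-GO - GO = 89.642 - 89.058 = 0.5840

0.5840


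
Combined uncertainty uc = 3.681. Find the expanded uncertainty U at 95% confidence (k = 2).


U = k * uc
U = 2 * 3.681
U = 7.3620

7.3620


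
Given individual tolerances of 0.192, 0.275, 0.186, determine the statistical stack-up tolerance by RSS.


RSS = sqrt(0.192^2 + 0.275^2 + 0.186^2)
= sqrt(0.147085)
= 0.3835

0.3835


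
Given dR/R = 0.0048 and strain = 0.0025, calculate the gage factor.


GF = (dR/R) / epsilon
= 0.0048 / 0.0025
= 1.9200

1.9200


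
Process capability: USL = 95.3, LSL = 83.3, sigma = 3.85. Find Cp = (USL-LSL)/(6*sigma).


Cp = (USL - LSL) / (6 * sigma)
= (95.3 - 83.3) / (6 * 3.85)
= 12.0000 / 23.1000
= 0.5195

0.5195


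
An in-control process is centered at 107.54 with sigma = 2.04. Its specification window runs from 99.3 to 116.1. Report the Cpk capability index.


Cpu = (USL - mean) / (3*sigma) = (116.1 - 107.54) / (3*2.04) = 1.3987
Cpl = (mean - LSL) / (3*sigma) = (107.54 - 99.3) / (3*2.04) = 1.3464
Cpk = min(Cpu, Cpl) = 1.3464

1.3464


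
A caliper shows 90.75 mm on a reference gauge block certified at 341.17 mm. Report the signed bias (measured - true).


Systematic error = measured - true
= 90.75 - 341.17
= -250.4200

-250.4200


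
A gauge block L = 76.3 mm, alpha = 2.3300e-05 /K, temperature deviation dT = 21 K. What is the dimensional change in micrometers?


dL = L * alpha * dT
= 76.3 * 2.3300e-05 * 21
= 0.0373336 mm
dL_um = 0.0373336 * 1000 = 37.3336 um

37.3336


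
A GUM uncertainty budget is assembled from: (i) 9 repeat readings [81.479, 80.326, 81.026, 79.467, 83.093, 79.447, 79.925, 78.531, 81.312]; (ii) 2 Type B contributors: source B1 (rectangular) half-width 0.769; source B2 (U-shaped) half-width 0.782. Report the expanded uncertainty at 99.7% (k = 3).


mean = (81.479 + 80.326 + 81.026 + 79.467 + 83.093 + 79.447 + 79.925 + 78.531 + 81.312) / 9 = 80.51177778
s = sqrt(sum((x - mean)^2)/(n-1)) = 1.3707034
u_A = s / sqrt(n) = 1.3707034 / sqrt(9) = 0.45690113
u_B1 = 0.769 / sqrt(3) = 0.44398236
u_B2 = 0.782 / sqrt(2) = 0.5529575
uc = sqrt(0.45690113^2 + 0.44398236^2 + 0.5529575^2) = 0.84358816
U = k * uc = 3 * 0.84358816
U = 2.5308

2.5308


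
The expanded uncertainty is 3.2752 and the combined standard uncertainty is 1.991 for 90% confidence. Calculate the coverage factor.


k = U / uc
k = 3.2752 / 1.991
k = 1.645

1.645


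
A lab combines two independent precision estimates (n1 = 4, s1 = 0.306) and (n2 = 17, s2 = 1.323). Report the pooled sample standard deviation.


s_p = sqrt(((n1-1)*s1^2 + (n2-1)*s2^2) / (n1+n2-2))
numerator = (4-1)*0.306^2 + (17-1)*1.323^2 = 0.280908 + 28.005264 = 28.286172
denominator = 4 + 17 - 2 = 19
s_p^2 = 28.286172 / 19 = 1.4887459
s_p = sqrt(1.4887459) = 1.2201

1.2201


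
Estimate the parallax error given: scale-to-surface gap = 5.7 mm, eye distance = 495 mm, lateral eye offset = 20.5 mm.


error = h * offset / d
= 5.7 * 20.5 / 495
= 0.2361

0.2361


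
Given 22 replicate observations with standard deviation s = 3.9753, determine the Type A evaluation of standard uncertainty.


u_A = s / sqrt(n)
u_A = 3.9753 / sqrt(22)
u_A = 3.9753 / 4.6904158
u_A = 0.8475

0.8475


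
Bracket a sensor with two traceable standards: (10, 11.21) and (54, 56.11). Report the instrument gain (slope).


slope = (y2 - y1) / (x2 - x1)
= (56.11 - 11.21) / (54 - 10)
= 44.9000 / 44
= 1.0205

1.0205


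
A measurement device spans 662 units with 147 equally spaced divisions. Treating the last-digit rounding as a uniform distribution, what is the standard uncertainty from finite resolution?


resolution = range / divisions
resolution = 662 / 147 = 4.5034014
u_res = resolution / (2*sqrt(3))
u_res = 4.5034014 / 3.4641016
u_res = 1.3000

1.3000


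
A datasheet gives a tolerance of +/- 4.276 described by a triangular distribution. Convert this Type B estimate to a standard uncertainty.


u_B = half_width / sqrt(6)
u_B = 4.276 / 2.4494897
u_B = 1.7457

1.7457


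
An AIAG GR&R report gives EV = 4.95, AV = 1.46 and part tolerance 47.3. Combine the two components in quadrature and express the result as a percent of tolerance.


GRR = sqrt(EV^2 + AV^2) = sqrt(4.95^2 + 1.46^2) = 5.1608236
%GRR = GRR / tol * 100 = 5.1608236 / 47.3 * 100
%GRR = 10.9108

10.9108


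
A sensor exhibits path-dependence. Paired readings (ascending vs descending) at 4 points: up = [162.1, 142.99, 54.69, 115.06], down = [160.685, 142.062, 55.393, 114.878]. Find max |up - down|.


|162.1 - 160.685| = 1.4150
|142.99 - 142.062| = 0.9280
|54.69 - 55.393| = 0.7030
|115.06 - 114.878| = 0.1820
hysteresis = max(diffs) = 1.4150

1.4150


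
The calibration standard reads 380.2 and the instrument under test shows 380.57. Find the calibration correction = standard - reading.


Correction = standard - reading
= 380.2 - 380.57
= -0.3700

-0.3700


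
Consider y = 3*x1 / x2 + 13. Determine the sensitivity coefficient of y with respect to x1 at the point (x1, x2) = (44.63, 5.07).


y = 3*x1 / x2 + 13
dy/dx1 = 3/x2
Evaluate at x2 = 5.07: c1 = 3 / 5.07
c1 = 0.5917

0.5917


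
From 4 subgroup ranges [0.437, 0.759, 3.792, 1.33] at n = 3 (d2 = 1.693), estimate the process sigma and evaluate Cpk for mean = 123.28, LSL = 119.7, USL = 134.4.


R_bar = (0.437 + 0.759 + 3.792 + 1.33) / 4 = 1.5795
sigma = R_bar / d2 = 1.5795 / 1.693 = 0.93295924
Cp = (USL - LSL)/(6*sigma) = (134.4 - 119.7)/(6*0.93295924) = 2.6261
Cpu = (134.4 - 123.28)/(3*0.93295924) = 3.9730
Cpl = (123.28 - 119.7)/(3*0.93295924) = 1.2791
Cpk = min(Cpu, Cpl) = 1.2791

1.2791


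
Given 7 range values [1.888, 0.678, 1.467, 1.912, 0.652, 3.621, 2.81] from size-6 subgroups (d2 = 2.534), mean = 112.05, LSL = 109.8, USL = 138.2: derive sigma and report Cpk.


R_bar = (1.888 + 0.678 + 1.467 + 1.912 + 0.652 + 3.621 + 2.81) / 7 = 1.8611429
sigma = R_bar / d2 = 1.8611429 / 2.534 = 0.73446839
Cp = (USL - LSL)/(6*sigma) = (138.2 - 109.8)/(6*0.73446839) = 6.4446
Cpu = (138.2 - 112.05)/(3*0.73446839) = 11.8680
Cpl = (112.05 - 109.8)/(3*0.73446839) = 1.0211
Cpk = min(Cpu, Cpl) = 1.0211

1.0211


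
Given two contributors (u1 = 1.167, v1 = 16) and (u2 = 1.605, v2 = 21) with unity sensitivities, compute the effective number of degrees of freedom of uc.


uc = sqrt(u1^2 + u2^2) = sqrt(1.167^2 + 1.605^2) = 1.9844178
v_eff = uc^4 / (u1^4/v1 + u2^4/v2)
= 1.9844178^4 / (1.167^4/16 + 1.605^4/21)
= 15.507167 / 0.43191682
v_eff = 35.9031

35.9031


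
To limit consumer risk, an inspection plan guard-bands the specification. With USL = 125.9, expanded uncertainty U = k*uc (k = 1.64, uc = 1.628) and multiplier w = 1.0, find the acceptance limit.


U = k * uc = 1.64 * 1.628 = 2.66992
guard band g = w * U = 1.0 * 2.66992 = 2.66992
AL = USL - g = 125.9 - 2.66992
AL = 123.2301

123.2301


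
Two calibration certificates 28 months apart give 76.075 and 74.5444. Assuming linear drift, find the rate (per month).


rate = (v2 - v1) / months
= (74.5444 - 76.075) / 28
= -1.5306 / 28
= -0.0547

-0.0547


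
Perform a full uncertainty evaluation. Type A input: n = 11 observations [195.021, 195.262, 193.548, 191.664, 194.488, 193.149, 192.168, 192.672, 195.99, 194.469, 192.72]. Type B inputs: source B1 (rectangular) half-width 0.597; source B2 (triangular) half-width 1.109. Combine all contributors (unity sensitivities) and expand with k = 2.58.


mean = (195.021 + 195.262 + 193.548 + 191.664 + 194.488 + 193.149 + 192.168 + 192.672 + 195.99 + 194.469 + 192.72) / 11 = 193.741
s = sqrt(sum((x - mean)^2)/(n-1)) = 1.3949555
u_A = s / sqrt(n) = 1.3949555 / sqrt(11) = 0.42059491
u_B1 = 0.597 / sqrt(3) = 0.34467811
u_B2 = 1.109 / sqrt(6) = 0.45274735
uc = sqrt(0.42059491^2 + 0.34467811^2 + 0.45274735^2) = 0.70758974
U = k * uc = 2.58 * 0.70758974
U = 1.8256

1.8256


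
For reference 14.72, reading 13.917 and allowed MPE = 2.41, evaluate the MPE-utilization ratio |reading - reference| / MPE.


e = indication - reference = 13.917 - 14.72 = -0.8030
|e| = 0.8030
ratio = |e| / MPE = 0.8030 / 2.41
ratio = 0.3332

0.3332


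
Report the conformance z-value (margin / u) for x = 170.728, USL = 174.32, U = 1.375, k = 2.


u = U / k = 1.375 / 2 = 0.6875
margin = |USL - x| = |174.32 - 170.728| = 3.592
z = margin / u = 3.592 / 0.6875
z = 5.2247

5.2247


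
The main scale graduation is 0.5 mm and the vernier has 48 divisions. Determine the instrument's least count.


LC = MSD / n_div
= 0.5 / 48
= 0.0104

0.0104


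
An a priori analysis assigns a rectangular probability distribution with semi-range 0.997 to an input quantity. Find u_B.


u_B = half_width / sqrt(3)
u_B = 0.997 / 1.7320508
u_B = 0.5756

0.5756


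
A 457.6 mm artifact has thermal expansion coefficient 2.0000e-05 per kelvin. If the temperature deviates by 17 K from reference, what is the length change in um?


dL = L * alpha * dT
= 457.6 * 2.0000e-05 * 17
= 0.1555840 mm
dL_um = 0.1555840 * 1000 = 155.5840 um

155.5840


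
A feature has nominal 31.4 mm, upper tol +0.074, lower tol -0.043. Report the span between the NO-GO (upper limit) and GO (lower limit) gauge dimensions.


GO = nominal - lower_tol (smallest hole = maximum material condition)
GO = 31.4 - 0.043 = 31.357
NO-GO = nominal + upper_tol (largest hole = least material condition)
NO-GO = 31.4 + 0.074 = 31.474
spread = NO-GO - GO = 31.474 - 31.357 = 0.1170

0.1170


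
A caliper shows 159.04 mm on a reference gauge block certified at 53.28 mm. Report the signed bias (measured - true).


Systematic error = measured - true
= 159.04 - 53.28
= 105.7600

105.7600


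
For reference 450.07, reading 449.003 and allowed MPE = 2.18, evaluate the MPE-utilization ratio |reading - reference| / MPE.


e = indication - reference = 449.003 - 450.07 = -1.0670
|e| = 1.0670
ratio = |e| / MPE = 1.0670 / 2.18
ratio = 0.4894

0.4894


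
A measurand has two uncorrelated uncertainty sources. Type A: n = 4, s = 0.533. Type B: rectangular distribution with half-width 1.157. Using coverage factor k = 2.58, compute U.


u_A = s / sqrt(n) = 0.533 / sqrt(4) = 0.2665
u_B = half_width / sqrt(3) = 1.157 / sqrt(3) = 0.66799426
uc = sqrt(u_A^2 + u_B^2) = sqrt(0.2665^2 + 0.66799426^2) = 0.71919301
U = k * uc = 2.58 * 0.71919301
U = 1.8555

1.8555


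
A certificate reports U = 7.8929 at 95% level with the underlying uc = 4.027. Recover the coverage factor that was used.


k = U / uc
k = 7.8929 / 4.027
k = 1.96

1.96


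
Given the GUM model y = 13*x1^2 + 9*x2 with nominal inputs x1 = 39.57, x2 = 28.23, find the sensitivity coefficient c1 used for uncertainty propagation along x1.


y = 13*x1^2 + 9*x2
dy/dx1 = 2*13*x1
Evaluate at x1 = 39.57: c1 = 26 * 39.57
c1 = 1028.8200

1028.8200


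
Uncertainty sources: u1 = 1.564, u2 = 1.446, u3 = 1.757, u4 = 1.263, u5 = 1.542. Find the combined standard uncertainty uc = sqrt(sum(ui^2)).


uc = sqrt(1.564^2 + 1.446^2 + 1.757^2 + 1.263^2 + 1.542^2)
uc = sqrt(11.596994)
uc = 3.4054

3.4054


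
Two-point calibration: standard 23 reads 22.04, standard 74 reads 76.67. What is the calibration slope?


slope = (y2 - y1) / (x2 - x1)
= (76.67 - 22.04) / (74 - 23)
= 54.6300 / 51
= 1.0712

1.0712


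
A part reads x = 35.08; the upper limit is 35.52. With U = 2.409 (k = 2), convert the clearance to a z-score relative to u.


u = U / k = 2.409 / 2 = 1.2045
margin = |USL - x| = |35.52 - 35.08| = 0.44
z = margin / u = 0.44 / 1.2045
z = 0.3653

0.3653


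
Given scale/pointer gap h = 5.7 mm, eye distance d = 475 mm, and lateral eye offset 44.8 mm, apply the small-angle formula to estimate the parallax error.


error = h * offset / d
= 5.7 * 44.8 / 475
= 0.5376

0.5376


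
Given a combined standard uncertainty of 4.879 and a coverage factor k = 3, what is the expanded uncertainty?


U = k * uc
U = 3 * 4.879
U = 14.6370

14.6370


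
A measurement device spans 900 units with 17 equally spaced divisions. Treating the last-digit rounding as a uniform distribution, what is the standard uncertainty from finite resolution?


resolution = range / divisions
resolution = 900 / 17 = 52.941176
u_res = resolution / (2*sqrt(3))
u_res = 52.941176 / 3.4641016
u_res = 15.2828

15.2828


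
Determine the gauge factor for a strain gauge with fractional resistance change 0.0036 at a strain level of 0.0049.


GF = (dR/R) / epsilon
= 0.0036 / 0.0049
= 0.7347

0.7347


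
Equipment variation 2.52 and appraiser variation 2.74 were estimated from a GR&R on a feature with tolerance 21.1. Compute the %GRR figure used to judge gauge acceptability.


GRR = sqrt(EV^2 + AV^2) = sqrt(2.52^2 + 2.74^2) = 3.7226335
%GRR = GRR / tol * 100 = 3.7226335 / 21.1 * 100
%GRR = 17.6428

17.6428


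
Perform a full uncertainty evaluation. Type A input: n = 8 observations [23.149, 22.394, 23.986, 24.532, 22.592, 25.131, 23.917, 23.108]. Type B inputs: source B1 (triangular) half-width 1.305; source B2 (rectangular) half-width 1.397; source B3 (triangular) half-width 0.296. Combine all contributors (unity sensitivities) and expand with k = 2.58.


mean = (23.149 + 22.394 + 23.986 + 24.532 + 22.592 + 25.131 + 23.917 + 23.108) / 8 = 23.601125
s = sqrt(sum((x - mean)^2)/(n-1)) = 0.95453989
u_A = s / sqrt(n) = 0.95453989 / sqrt(8) = 0.33748081
u_B1 = 1.305 / sqrt(6) = 0.53276402
u_B2 = 1.397 / sqrt(3) = 0.80655833
u_B3 = 0.296 / sqrt(6) = 0.12084149
uc = sqrt(0.33748081^2 + 0.53276402^2 + 0.80655833^2 + 0.12084149^2) = 1.0309558
U = k * uc = 2.58 * 1.0309558
U = 2.6599

2.6599


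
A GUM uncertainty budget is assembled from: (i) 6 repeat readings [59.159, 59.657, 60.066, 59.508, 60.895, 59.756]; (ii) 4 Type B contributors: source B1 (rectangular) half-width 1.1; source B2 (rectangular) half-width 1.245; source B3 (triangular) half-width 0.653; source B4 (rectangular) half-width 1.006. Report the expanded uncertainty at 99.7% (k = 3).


mean = (59.159 + 59.657 + 60.066 + 59.508 + 60.895 + 59.756) / 6 = 59.84016667
s = sqrt(sum((x - mean)^2)/(n-1)) = 0.59642784
u_A = s / sqrt(n) = 0.59642784 / sqrt(6) = 0.24349065
u_B1 = 1.1 / sqrt(3) = 0.6350853
u_B2 = 1.245 / sqrt(3) = 0.71880109
u_B3 = 0.653 / sqrt(6) = 0.26658613
u_B4 = 1.006 / sqrt(3) = 0.58081437
uc = sqrt(0.24349065^2 + 0.6350853^2 + 0.71880109^2 + 0.26658613^2 + 0.58081437^2) = 1.1780108
U = k * uc = 3 * 1.1780108
U = 3.5340

3.5340


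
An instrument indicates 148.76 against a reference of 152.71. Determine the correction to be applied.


Correction = standard - reading
= 152.71 - 148.76
= 3.9500

3.9500


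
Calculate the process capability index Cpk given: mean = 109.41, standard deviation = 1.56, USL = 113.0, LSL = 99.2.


Cpu = (USL - mean) / (3*sigma) = (113.0 - 109.41) / (3*1.56) = 0.7671
Cpl = (mean - LSL) / (3*sigma) = (109.41 - 99.2) / (3*1.56) = 2.1816
Cpk = min(Cpu, Cpl) = 0.7671

0.7671


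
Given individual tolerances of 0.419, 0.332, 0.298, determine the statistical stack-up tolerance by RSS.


RSS = sqrt(0.419^2 + 0.332^2 + 0.298^2)
= sqrt(0.374589)
= 0.6120

0.6120


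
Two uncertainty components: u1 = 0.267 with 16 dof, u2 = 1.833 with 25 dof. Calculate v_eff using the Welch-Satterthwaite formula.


uc = sqrt(u1^2 + u2^2) = sqrt(0.267^2 + 1.833^2) = 1.8523439
v_eff = uc^4 / (u1^4/v1 + u2^4/v2)
= 1.8523439^4 / (0.267^4/16 + 1.833^4/25)
= 11.772982 / 0.4518718
v_eff = 26.0538

26.0538


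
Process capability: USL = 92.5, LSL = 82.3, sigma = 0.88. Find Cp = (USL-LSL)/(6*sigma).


Cp = (USL - LSL) / (6 * sigma)
= (92.5 - 82.3) / (6 * 0.88)
= 10.2000 / 5.2800
= 1.9318

1.9318


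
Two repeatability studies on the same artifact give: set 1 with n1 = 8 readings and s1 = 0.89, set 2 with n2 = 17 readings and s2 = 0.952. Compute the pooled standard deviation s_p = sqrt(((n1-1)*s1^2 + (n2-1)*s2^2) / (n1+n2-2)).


s_p = sqrt(((n1-1)*s1^2 + (n2-1)*s2^2) / (n1+n2-2))
numerator = (8-1)*0.89^2 + (17-1)*0.952^2 = 5.5447 + 14.500864 = 20.045564
denominator = 8 + 17 - 2 = 23
s_p^2 = 20.045564 / 23 = 0.87154626
s_p = sqrt(0.87154626) = 0.9336

0.9336


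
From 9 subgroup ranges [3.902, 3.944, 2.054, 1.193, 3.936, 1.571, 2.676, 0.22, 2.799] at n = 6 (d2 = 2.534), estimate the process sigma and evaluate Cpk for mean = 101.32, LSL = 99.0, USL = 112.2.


R_bar = (3.902 + 3.944 + 2.054 + 1.193 + 3.936 + 1.571 + 2.676 + 0.22 + 2.799) / 9 = 2.4772222
sigma = R_bar / d2 = 2.4772222 / 2.534 = 0.97759361
Cp = (USL - LSL)/(6*sigma) = (112.2 - 99.0)/(6*0.97759361) = 2.2504
Cpu = (112.2 - 101.32)/(3*0.97759361) = 3.7098
Cpl = (101.32 - 99.0)/(3*0.97759361) = 0.7911
Cpk = min(Cpu, Cpl) = 0.7911

0.7911


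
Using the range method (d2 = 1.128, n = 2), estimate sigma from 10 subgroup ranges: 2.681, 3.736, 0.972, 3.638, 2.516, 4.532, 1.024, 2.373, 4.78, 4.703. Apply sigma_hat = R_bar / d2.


R_bar = (2.681 + 3.736 + 0.972 + 3.638 + 2.516 + 4.532 + 1.024 + 2.373 + 4.78 + 4.703) / 10
R_bar = 30.955 / 10 = 3.0955
sigma_hat = R_bar / d2 = 3.0955 / 1.128 = 2.7442

2.7442


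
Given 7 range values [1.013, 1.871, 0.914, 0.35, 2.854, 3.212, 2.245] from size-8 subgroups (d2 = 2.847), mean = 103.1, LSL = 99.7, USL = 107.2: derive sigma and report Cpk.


R_bar = (1.013 + 1.871 + 0.914 + 0.35 + 2.854 + 3.212 + 2.245) / 7 = 1.7798571
sigma = R_bar / d2 = 1.7798571 / 2.847 = 0.62516934
Cp = (USL - LSL)/(6*sigma) = (107.2 - 99.7)/(6*0.62516934) = 1.9995
Cpu = (107.2 - 103.1)/(3*0.62516934) = 2.1861
Cpl = (103.1 - 99.7)/(3*0.62516934) = 1.8128
Cpk = min(Cpu, Cpl) = 1.8128

1.8128


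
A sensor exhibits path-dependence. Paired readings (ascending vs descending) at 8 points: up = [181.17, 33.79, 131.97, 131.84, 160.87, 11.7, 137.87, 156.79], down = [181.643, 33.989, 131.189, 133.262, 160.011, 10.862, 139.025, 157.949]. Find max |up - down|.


|181.17 - 181.643| = 0.4730
|33.79 - 33.989| = 0.1990
|131.97 - 131.189| = 0.7810
|131.84 - 133.262| = 1.4220
|160.87 - 160.011| = 0.8590
|11.7 - 10.862| = 0.8380
|137.87 - 139.025| = 1.1550
|156.79 - 157.949| = 1.1590
hysteresis = max(diffs) = 1.4220

1.4220


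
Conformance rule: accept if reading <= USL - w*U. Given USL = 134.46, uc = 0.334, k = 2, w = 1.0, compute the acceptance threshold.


U = k * uc = 2 * 0.334 = 0.668
guard band g = w * U = 1.0 * 0.668 = 0.668
AL = USL - g = 134.46 - 0.668
AL = 133.7920

133.7920


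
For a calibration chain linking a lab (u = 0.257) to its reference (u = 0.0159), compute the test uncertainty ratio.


TUR = u_lab / u_ref
= 0.257 / 0.0159
= 16.1635

16.1635


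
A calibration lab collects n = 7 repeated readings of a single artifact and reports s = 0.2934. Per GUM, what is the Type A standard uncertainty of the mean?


u_A = s / sqrt(n)
u_A = 0.2934 / sqrt(7)
u_A = 0.2934 / 2.6457513
u_A = 0.1109

0.1109


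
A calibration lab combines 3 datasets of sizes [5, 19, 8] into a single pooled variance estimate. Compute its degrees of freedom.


nu = sum_i (n_i - 1)
nu = ((5 - 1) + (19 - 1) + (8 - 1))
nu = 4 + 18 + 7
nu = 29

29


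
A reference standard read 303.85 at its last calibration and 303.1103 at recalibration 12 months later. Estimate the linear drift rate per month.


rate = (v2 - v1) / months
= (303.1103 - 303.85) / 12
= -0.7397 / 12
= -0.0616

-0.0616


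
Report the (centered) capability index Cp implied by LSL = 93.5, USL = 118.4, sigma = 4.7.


Cp = (USL - LSL) / (6 * sigma)
= (118.4 - 93.5) / (6 * 4.7)
= 24.9000 / 28.2000
= 0.8830

0.8830


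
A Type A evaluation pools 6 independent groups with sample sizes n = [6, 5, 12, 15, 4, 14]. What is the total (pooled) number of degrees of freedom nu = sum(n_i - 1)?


nu = sum_i (n_i - 1)
nu = ((6 - 1) + (5 - 1) + (12 - 1) + (15 - 1) + (4 - 1) + (14 - 1))
nu = 5 + 4 + 11 + 14 + 3 + 13
nu = 50

50


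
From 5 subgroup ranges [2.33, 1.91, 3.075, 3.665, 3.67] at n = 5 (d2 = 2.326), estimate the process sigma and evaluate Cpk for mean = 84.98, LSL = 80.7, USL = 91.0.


R_bar = (2.33 + 1.91 + 3.075 + 3.665 + 3.67) / 5 = 2.93
sigma = R_bar / d2 = 2.93 / 2.326 = 1.2596733
Cp = (USL - LSL)/(6*sigma) = (91.0 - 80.7)/(6*1.2596733) = 1.3628
Cpu = (91.0 - 84.98)/(3*1.2596733) = 1.5930
Cpl = (84.98 - 80.7)/(3*1.2596733) = 1.1326
Cpk = min(Cpu, Cpl) = 1.1326

1.1326


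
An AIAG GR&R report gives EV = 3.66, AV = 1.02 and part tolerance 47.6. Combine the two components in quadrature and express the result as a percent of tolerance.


GRR = sqrt(EV^2 + AV^2) = sqrt(3.66^2 + 1.02^2) = 3.7994736
%GRR = GRR / tol * 100 = 3.7994736 / 47.6 * 100
%GRR = 7.9821

7.9821


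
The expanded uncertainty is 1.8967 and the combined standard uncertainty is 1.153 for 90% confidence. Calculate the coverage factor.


k = U / uc
k = 1.8967 / 1.153
k = 1.645

1.645


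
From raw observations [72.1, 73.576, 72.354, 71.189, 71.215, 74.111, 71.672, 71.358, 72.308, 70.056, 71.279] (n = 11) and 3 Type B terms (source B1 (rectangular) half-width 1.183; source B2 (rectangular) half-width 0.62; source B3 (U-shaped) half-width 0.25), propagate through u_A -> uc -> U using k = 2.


mean = (72.1 + 73.576 + 72.354 + 71.189 + 71.215 + 74.111 + 71.672 + 71.358 + 72.308 + 70.056 + 71.279) / 11 = 71.92890909
s = sqrt(sum((x - mean)^2)/(n-1)) = 1.1492326
u_A = s / sqrt(n) = 1.1492326 / sqrt(11) = 0.34650667
u_B1 = 1.183 / sqrt(3) = 0.68300537
u_B2 = 0.62 / sqrt(3) = 0.35795717
u_B3 = 0.25 / sqrt(2) = 0.1767767
uc = sqrt(0.34650667^2 + 0.68300537^2 + 0.35795717^2 + 0.1767767^2) = 0.86368197
U = k * uc = 2 * 0.86368197
U = 1.7274

1.7274


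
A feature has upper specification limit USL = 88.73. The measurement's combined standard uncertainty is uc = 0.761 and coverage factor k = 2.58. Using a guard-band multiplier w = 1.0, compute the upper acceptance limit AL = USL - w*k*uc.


U = k * uc = 2.58 * 0.761 = 1.96338
guard band g = w * U = 1.0 * 1.96338 = 1.96338
AL = USL - g = 88.73 - 1.96338
AL = 86.7666

86.7666


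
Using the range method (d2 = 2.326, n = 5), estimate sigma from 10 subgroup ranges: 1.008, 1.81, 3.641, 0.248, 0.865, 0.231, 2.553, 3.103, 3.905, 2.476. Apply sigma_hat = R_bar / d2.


R_bar = (1.008 + 1.81 + 3.641 + 0.248 + 0.865 + 0.231 + 2.553 + 3.103 + 3.905 + 2.476) / 10
R_bar = 19.84 / 10 = 1.984
sigma_hat = R_bar / d2 = 1.984 / 2.326 = 0.8530

0.8530


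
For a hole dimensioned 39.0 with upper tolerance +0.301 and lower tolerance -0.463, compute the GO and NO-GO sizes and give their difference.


GO = nominal - lower_tol (smallest hole = maximum material condition)
GO = 39.0 - 0.463 = 38.537
NO-GO = nominal + upper_tol (largest hole = least material condition)
NO-GO = 39.0 + 0.301 = 39.301
spread = NO-GO - GO = 39.301 - 38.537 = 0.7640

0.7640


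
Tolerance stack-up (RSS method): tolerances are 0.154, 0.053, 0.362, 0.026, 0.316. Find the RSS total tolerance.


RSS = sqrt(0.154^2 + 0.053^2 + 0.362^2 + 0.026^2 + 0.316^2)
= sqrt(0.258101)
= 0.5080

0.5080


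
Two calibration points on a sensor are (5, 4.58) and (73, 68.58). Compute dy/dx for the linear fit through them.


slope = (y2 - y1) / (x2 - x1)
= (68.58 - 4.58) / (73 - 5)
= 64.0000 / 68
= 0.9412

0.9412


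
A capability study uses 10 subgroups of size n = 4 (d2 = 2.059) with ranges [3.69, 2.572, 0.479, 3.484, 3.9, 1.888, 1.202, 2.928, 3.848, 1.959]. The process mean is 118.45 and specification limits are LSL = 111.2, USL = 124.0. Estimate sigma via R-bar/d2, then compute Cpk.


R_bar = (3.69 + 2.572 + 0.479 + 3.484 + 3.9 + 1.888 + 1.202 + 2.928 + 3.848 + 1.959) / 10 = 2.595
sigma = R_bar / d2 = 2.595 / 2.059 = 1.2603205
Cp = (USL - LSL)/(6*sigma) = (124.0 - 111.2)/(6*1.2603205) = 1.6927
Cpu = (124.0 - 118.45)/(3*1.2603205) = 1.4679
Cpl = (118.45 - 111.2)/(3*1.2603205) = 1.9175
Cpk = min(Cpu, Cpl) = 1.4679

1.4679


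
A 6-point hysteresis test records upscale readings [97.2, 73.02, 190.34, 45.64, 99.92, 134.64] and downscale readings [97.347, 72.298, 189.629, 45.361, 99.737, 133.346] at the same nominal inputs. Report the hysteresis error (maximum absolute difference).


|97.2 - 97.347| = 0.1470
|73.02 - 72.298| = 0.7220
|190.34 - 189.629| = 0.7110
|45.64 - 45.361| = 0.2790
|99.92 - 99.737| = 0.1830
|134.64 - 133.346| = 1.2940
hysteresis = max(diffs) = 1.2940

1.2940


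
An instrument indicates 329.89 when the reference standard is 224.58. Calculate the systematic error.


Systematic error = measured - true
= 329.89 - 224.58
= 105.3100

105.3100


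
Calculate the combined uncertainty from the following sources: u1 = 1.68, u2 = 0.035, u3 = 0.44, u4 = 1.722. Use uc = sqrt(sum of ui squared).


uc = sqrt(1.68^2 + 0.035^2 + 0.44^2 + 1.722^2)
uc = sqrt(5.982509)
uc = 2.4459

2.4459


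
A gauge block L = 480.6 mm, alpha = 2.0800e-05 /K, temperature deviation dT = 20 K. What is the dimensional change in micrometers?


dL = L * alpha * dT
= 480.6 * 2.0800e-05 * 20
= 0.1999296 mm
dL_um = 0.1999296 * 1000 = 199.9296 um

199.9296


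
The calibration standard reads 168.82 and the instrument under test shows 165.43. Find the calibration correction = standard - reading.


Correction = standard - reading
= 168.82 - 165.43
= 3.3900

3.3900


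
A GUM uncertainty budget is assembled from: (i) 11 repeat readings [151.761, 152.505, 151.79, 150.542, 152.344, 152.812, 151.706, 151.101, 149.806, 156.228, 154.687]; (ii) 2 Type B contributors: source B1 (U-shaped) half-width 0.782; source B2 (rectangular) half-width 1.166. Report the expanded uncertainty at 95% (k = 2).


mean = (151.761 + 152.505 + 151.79 + 150.542 + 152.344 + 152.812 + 151.706 + 151.101 + 149.806 + 156.228 + 154.687) / 11 = 152.2983636
s = sqrt(sum((x - mean)^2)/(n-1)) = 1.8189196
u_A = s / sqrt(n) = 1.8189196 / sqrt(11) = 0.54842489
u_B1 = 0.782 / sqrt(2) = 0.5529575
u_B2 = 1.166 / sqrt(3) = 0.67319041
uc = sqrt(0.54842489^2 + 0.5529575^2 + 0.67319041^2) = 1.0294257
U = k * uc = 2 * 1.0294257
U = 2.0589

2.0589


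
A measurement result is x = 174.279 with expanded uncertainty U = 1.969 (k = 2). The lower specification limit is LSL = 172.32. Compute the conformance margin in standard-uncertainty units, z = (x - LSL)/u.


u = U / k = 1.969 / 2 = 0.9845
margin = |LSL - x| = |172.32 - 174.279| = 1.959
z = margin / u = 1.959 / 0.9845
z = 1.9898

1.9898


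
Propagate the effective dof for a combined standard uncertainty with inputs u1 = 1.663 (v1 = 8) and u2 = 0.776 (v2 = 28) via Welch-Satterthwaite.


uc = sqrt(u1^2 + u2^2) = sqrt(1.663^2 + 0.776^2) = 1.8351417
v_eff = uc^4 / (u1^4/v1 + u2^4/v2)
= 1.8351417^4 / (1.663^4/8 + 0.776^4/28)
= 11.341707 / 0.96899706
v_eff = 11.7046

11.7046


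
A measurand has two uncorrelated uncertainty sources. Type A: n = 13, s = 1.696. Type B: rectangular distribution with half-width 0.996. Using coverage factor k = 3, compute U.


u_A = s / sqrt(n) = 1.696 / sqrt(13) = 0.47038577
u_B = half_width / sqrt(3) = 0.996 / sqrt(3) = 0.57504087
uc = sqrt(u_A^2 + u_B^2) = sqrt(0.47038577^2 + 0.57504087^2) = 0.74292313
U = k * uc = 3 * 0.74292313
U = 2.2288

2.2288


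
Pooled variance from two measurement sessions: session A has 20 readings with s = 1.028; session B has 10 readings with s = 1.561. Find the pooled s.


s_p = sqrt(((n1-1)*s1^2 + (n2-1)*s2^2) / (n1+n2-2))
numerator = (20-1)*1.028^2 + (10-1)*1.561^2 = 20.078896 + 21.930489 = 42.009385
denominator = 20 + 10 - 2 = 28
s_p^2 = 42.009385 / 28 = 1.5003352
s_p = sqrt(1.5003352) = 1.2249

1.2249


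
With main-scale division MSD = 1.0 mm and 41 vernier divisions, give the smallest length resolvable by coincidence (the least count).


LC = MSD / n_div
= 1.0 / 41
= 0.0244

0.0244


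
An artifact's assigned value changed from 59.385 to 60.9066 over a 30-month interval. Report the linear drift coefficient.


rate = (v2 - v1) / months
= (60.9066 - 59.385) / 30
= 1.5216 / 30
= 0.0507

0.0507


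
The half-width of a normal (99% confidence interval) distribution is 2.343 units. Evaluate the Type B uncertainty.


u_B = half_width / 2.576
u_B = 2.343 / 2.576
u_B = 0.9095

0.9095


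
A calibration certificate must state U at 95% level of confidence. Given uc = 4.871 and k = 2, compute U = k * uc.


U = k * uc
U = 2 * 4.871
U = 9.7420

9.7420


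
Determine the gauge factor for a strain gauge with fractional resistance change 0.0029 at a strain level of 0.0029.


GF = (dR/R) / epsilon
= 0.0029 / 0.0029
= 1.0000

1.0000


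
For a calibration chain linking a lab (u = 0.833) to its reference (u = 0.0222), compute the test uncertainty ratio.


TUR = u_lab / u_ref
= 0.833 / 0.0222
= 37.5225

37.5225


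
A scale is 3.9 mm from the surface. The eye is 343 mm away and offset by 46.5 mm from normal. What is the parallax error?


error = h * offset / d
= 3.9 * 46.5 / 343
= 0.5287

0.5287


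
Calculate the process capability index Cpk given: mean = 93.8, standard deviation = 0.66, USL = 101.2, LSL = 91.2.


Cpu = (USL - mean) / (3*sigma) = (101.2 - 93.8) / (3*0.66) = 3.7374
Cpl = (mean - LSL) / (3*sigma) = (93.8 - 91.2) / (3*0.66) = 1.3131
Cpk = min(Cpu, Cpl) = 1.3131

1.3131


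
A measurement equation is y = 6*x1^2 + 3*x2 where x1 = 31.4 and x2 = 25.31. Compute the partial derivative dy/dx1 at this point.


y = 6*x1^2 + 3*x2
dy/dx1 = 2*6*x1
Evaluate at x1 = 31.4: c1 = 12 * 31.4
c1 = 376.8000

376.8000


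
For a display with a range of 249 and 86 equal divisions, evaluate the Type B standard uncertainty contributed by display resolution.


resolution = range / divisions
resolution = 249 / 86 = 2.8953488
u_res = resolution / (2*sqrt(3))
u_res = 2.8953488 / 3.4641016
u_res = 0.8358

0.8358


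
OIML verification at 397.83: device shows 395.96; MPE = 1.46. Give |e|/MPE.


e = indication - reference = 395.96 - 397.83 = -1.8700
|e| = 1.8700
ratio = |e| / MPE = 1.8700 / 1.46
ratio = 1.2808

1.2808


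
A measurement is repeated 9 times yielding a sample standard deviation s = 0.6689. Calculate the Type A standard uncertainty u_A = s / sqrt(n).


u_A = s / sqrt(n)
u_A = 0.6689 / sqrt(9)
u_A = 0.6689 / 3
u_A = 0.2230

0.2230


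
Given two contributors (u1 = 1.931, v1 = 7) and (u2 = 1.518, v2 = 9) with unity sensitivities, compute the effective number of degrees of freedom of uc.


uc = sqrt(u1^2 + u2^2) = sqrt(1.931^2 + 1.518^2) = 2.4562339
v_eff = uc^4 / (u1^4/v1 + u2^4/v2)
= 2.4562339^4 / (1.931^4/7 + 1.518^4/9)
= 36.398114 / 2.5762268
v_eff = 14.1285

14.1285


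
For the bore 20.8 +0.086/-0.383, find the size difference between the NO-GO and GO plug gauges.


GO = nominal - lower_tol (smallest hole = maximum material condition)
GO = 20.8 - 0.383 = 20.417
NO-GO = nominal + upper_tol (largest hole = least material condition)
NO-GO = 20.8 + 0.086 = 20.886
spread = NO-GO - GO = 20.886 - 20.417 = 0.4690

0.4690


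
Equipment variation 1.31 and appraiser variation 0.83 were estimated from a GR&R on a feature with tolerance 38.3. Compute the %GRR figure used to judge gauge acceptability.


GRR = sqrt(EV^2 + AV^2) = sqrt(1.31^2 + 0.83^2) = 1.5508062
%GRR = GRR / tol * 100 = 1.5508062 / 38.3 * 100
%GRR = 4.0491

4.0491


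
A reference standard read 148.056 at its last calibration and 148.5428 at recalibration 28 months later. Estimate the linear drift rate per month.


rate = (v2 - v1) / months
= (148.5428 - 148.056) / 28
= 0.4868 / 28
= 0.0174

0.0174


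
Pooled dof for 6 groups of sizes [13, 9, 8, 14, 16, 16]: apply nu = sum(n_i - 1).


nu = sum_i (n_i - 1)
nu = ((13 - 1) + (9 - 1) + (8 - 1) + (14 - 1) + (16 - 1) + (16 - 1))
nu = 12 + 8 + 7 + 13 + 15 + 15
nu = 70

70


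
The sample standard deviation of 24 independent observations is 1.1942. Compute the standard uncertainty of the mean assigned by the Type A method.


u_A = s / sqrt(n)
u_A = 1.1942 / sqrt(24)
u_A = 1.1942 / 4.8989795
u_A = 0.2438

0.2438


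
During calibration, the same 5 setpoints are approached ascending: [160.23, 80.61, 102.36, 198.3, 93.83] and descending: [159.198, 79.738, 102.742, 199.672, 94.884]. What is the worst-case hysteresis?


|160.23 - 159.198| = 1.0320
|80.61 - 79.738| = 0.8720
|102.36 - 102.742| = 0.3820
|198.3 - 199.672| = 1.3720
|93.83 - 94.884| = 1.0540
hysteresis = max(diffs) = 1.3720

1.3720
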